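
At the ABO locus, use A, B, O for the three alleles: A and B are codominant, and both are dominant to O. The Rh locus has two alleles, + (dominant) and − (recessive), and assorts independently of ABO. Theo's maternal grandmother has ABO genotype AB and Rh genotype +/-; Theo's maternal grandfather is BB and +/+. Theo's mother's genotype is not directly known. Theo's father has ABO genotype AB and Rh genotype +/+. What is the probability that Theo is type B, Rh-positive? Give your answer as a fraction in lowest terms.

3/8

Theo's mother's ABO genotype from AB × BB: 1/2 AB, 1/2 BB.
Crossing each possibility with the father AB and summing P(type B): 1/2·1/4 + 1/2·1/2 = 3/8.
Similarly for Rh via the mother's Rh distribution: P(Rh+) = 1.
Independent loci: 3/8 × 1 = 3/8.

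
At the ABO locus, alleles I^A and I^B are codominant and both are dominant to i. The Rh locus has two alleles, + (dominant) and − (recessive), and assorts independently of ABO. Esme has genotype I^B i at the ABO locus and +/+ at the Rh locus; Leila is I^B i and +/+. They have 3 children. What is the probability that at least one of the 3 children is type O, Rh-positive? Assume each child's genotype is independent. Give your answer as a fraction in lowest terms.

ABO cross I^B i × I^B i → 1/4 O, 3/4 B.
Rh cross +/+ × +/+ → 1 Rh+; so P(type O, Rh-positive) = 1/4 × 1 = 1/4 per child.
P(none) = (3/4)^3 = 27/64; P(at least one) = 1 − 27/64 = 37/64.

37/64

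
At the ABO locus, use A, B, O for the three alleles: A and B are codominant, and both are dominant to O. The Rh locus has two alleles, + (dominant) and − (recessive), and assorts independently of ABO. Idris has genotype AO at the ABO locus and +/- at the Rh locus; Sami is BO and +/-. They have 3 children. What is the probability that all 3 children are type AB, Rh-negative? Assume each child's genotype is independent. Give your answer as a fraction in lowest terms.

1/4096

ABO cross AO × BO → 1/4 O, 1/4 A, 1/4 B, 1/4 AB.
Rh cross +/- × +/- → 3/4 Rh+, 1/4 Rh-; so P(type AB, Rh-negative) = 1/4 × 1/4 = 1/16 per child.
All 3 independent: (1/16)^3 = 1/4096.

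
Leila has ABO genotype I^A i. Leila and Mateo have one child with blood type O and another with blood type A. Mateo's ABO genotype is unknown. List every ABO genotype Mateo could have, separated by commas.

For each candidate genotype of Mateo, check whether crossing it with I^A i can produce every observed child phenotype.
  I^A I^A → possible child types {A} ✗
  I^A I^B → possible child types {A, B, AB} ✗
  I^A i → possible child types {O, A} ✓
  I^B I^B → possible child types {B, AB} ✗
  I^B i → possible child types {O, A, B, AB} ✓
  i i → possible child types {O, A} ✓

I^A i, I^B i, i i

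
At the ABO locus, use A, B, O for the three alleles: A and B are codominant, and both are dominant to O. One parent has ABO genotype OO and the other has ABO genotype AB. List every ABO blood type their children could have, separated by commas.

Gametes from OO × AB give offspring ABO genotypes AO, BO, i.e. phenotypes A, B.

A, B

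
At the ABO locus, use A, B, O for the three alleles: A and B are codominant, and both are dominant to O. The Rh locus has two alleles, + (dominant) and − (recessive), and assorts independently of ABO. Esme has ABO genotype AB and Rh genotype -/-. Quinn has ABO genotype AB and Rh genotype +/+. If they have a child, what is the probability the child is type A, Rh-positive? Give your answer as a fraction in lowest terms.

1/4

ABO cross AB × AB → offspring phenotypes: 1/4 A, 1/4 B, 1/2 AB.
Rh cross -/- × +/+ → 1 Rh+.
Independent loci: P(type A, Rh-positive) = 1/4 × 1 = 1/4.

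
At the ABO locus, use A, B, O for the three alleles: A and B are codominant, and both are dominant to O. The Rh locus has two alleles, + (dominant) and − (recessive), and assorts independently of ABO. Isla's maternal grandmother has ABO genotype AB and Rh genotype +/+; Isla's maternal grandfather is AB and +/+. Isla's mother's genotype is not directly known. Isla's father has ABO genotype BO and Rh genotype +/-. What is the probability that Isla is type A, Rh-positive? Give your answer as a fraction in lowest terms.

Isla's mother's ABO genotype from AB × AB: 1/4 AA, 1/2 AB, 1/4 BB.
Crossing each possibility with the father BO and summing P(type A): 1/4·1/2 + 1/2·1/4 + 1/4·0 = 1/4.
Similarly for Rh via the mother's Rh distribution: P(Rh+) = 1.
Independent loci: 1/4 × 1 = 1/4.

1/4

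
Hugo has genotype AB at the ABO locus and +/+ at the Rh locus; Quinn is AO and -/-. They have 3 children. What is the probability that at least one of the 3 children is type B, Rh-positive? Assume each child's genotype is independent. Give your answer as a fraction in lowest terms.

37/64

ABO cross AB × AO → 1/2 A, 1/4 B, 1/4 AB.
Rh cross +/+ × -/- → 1 Rh+; so P(type B, Rh-positive) = 1/4 × 1 = 1/4 per child.
P(none) = (3/4)^3 = 27/64; P(at least one) = 1 − 27/64 = 37/64.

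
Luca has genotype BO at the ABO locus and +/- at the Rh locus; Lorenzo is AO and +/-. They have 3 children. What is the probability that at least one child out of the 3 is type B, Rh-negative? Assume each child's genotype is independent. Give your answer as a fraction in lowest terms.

721/4096

ABO cross BO × AO → 1/4 O, 1/4 A, 1/4 B, 1/4 AB.
Rh cross +/- × +/- → 3/4 Rh+, 1/4 Rh-; so P(type B, Rh-negative) = 1/4 × 1/4 = 1/16 per child.
P(none) = (15/16)^3 = 3375/4096; P(at least one) = 1 − 3375/4096 = 721/4096.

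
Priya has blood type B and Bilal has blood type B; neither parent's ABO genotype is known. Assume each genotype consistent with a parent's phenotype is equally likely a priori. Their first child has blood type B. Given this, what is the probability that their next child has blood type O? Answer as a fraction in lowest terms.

1/20

Possible genotypes: Priya ∈ {BB, BO}; Bilal ∈ {BB, BO}.
Weight each parental genotype pair by prior × P(type-B child):
  BB × BB: posterior weight 4/15; P(next child type O) = 0.
  BB × BO: posterior weight 4/15; P(next child type O) = 0.
  BO × BB: posterior weight 4/15; P(next child type O) = 0.
  BO × BO: posterior weight 1/5; P(next child type O) = 1/4.
Weighted sum = 1/20.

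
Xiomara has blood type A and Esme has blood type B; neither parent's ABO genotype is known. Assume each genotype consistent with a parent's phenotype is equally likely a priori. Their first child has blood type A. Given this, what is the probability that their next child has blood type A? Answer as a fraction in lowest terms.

Possible genotypes: Xiomara ∈ {AA, AO}; Esme ∈ {BB, BO}.
Weight each parental genotype pair by prior × P(type-A child):
  AA × BO: posterior weight 2/3; P(next child type A) = 1/2.
  AO × BO: posterior weight 1/3; P(next child type A) = 1/4.
Weighted sum = 5/12.

5/12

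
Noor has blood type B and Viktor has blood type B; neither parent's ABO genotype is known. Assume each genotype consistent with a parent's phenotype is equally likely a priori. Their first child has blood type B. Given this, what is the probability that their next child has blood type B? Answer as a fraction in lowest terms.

19/20

Possible genotypes: Noor ∈ {I^B I^B, I^B i}; Viktor ∈ {I^B I^B, I^B i}.
Weight each parental genotype pair by prior × P(type-B child):
  I^B I^B × I^B I^B: posterior weight 4/15; P(next child type B) = 1.
  I^B I^B × I^B i: posterior weight 4/15; P(next child type B) = 1.
  I^B i × I^B I^B: posterior weight 4/15; P(next child type B) = 1.
  I^B i × I^B i: posterior weight 1/5; P(next child type B) = 3/4.
Weighted sum = 19/20.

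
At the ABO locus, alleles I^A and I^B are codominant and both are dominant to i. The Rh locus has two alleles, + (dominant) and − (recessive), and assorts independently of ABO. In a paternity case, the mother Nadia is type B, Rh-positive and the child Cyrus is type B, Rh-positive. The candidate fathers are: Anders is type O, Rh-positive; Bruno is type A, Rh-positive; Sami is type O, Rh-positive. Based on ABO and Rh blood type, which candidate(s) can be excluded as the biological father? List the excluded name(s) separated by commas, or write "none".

A candidate is excluded only if no genotype consistent with his phenotype could produce a type B, Rh-positive child with a type B, Rh-positive mother.
Every candidate has at least one consistent genotype combination, so none can be excluded.

none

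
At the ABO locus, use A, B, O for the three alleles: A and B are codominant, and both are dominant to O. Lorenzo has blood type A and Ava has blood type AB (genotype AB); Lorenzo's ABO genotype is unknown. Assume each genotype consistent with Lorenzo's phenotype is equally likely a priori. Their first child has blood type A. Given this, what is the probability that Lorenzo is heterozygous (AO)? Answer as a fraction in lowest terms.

Possible genotypes: Lorenzo ∈ {AA, AO}; Ava ∈ {AB}.
Weight each parental genotype pair by prior × P(type-A child):
  AA × AB: posterior weight 1/2.
  AO × AB: posterior weight 1/2.
Sum the posterior weight over pairs where Lorenzo is AO: 1/2.

1/2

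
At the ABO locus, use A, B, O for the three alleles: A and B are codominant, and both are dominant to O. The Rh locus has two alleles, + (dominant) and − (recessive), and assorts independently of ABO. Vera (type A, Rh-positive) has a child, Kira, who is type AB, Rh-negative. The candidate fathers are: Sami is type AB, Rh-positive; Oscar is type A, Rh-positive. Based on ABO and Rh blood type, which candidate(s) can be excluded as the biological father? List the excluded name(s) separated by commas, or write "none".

A candidate is excluded only if no genotype consistent with his phenotype could produce a type AB, Rh-negative child with a type A, Rh-positive mother.
Oscar (type A, Rh+): no genotype consistent with that phenotype can produce a type-AB Rh- child with a type-A mother.

Oscar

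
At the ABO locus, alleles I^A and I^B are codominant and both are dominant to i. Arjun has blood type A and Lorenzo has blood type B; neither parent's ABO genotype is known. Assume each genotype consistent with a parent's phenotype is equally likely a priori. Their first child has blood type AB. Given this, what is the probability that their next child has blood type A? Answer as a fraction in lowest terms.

Possible genotypes: Arjun ∈ {I^A I^A, I^A i}; Lorenzo ∈ {I^B I^B, I^B i}.
Weight each parental genotype pair by prior × P(type-AB child):
  I^A I^A × I^B I^B: posterior weight 4/9; P(next child type A) = 0.
  I^A I^A × I^B i: posterior weight 2/9; P(next child type A) = 1/2.
  I^A i × I^B I^B: posterior weight 2/9; P(next child type A) = 0.
  I^A i × I^B i: posterior weight 1/9; P(next child type A) = 1/4.
Weighted sum = 5/36.

5/36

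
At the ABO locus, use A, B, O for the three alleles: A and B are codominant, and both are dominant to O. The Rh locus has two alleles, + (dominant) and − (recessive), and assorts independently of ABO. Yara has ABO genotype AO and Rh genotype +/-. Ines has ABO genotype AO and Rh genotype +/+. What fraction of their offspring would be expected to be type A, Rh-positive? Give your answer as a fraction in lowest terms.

ABO cross AO × AO → offspring phenotypes: 1/4 O, 3/4 A.
Rh cross +/- × +/+ → 1 Rh+.
Independent loci: P(type A, Rh-positive) = 3/4 × 1 = 3/4.

3/4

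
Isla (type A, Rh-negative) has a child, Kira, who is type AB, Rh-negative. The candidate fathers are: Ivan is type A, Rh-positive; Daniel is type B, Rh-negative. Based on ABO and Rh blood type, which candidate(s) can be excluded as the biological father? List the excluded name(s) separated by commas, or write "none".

Ivan

A candidate is excluded only if no genotype consistent with his phenotype could produce a type AB, Rh-negative child with a type A, Rh-negative mother.
Ivan (type A, Rh+): no genotype consistent with that phenotype can produce a type-AB Rh- child with a type-A mother.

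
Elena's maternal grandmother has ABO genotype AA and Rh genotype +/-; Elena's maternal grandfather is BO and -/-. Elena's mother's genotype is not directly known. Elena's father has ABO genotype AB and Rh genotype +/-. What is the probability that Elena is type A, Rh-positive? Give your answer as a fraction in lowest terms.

15/64

Elena's mother's ABO genotype from AA × BO: 1/2 AB, 1/2 AO.
Crossing each possibility with the father AB and summing P(type A): 1/2·1/4 + 1/2·1/2 = 3/8.
Similarly for Rh via the mother's Rh distribution: P(Rh+) = 5/8.
Independent loci: 3/8 × 5/8 = 15/64.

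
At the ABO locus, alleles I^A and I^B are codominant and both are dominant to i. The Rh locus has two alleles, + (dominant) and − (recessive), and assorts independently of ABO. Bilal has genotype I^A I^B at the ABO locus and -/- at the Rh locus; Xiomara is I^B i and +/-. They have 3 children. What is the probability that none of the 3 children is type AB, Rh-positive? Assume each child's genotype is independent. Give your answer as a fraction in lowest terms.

ABO cross I^A I^B × I^B i → 1/4 A, 1/2 B, 1/4 AB.
Rh cross -/- × +/- → 1/2 Rh+, 1/2 Rh-; so P(type AB, Rh-positive) = 1/4 × 1/2 = 1/8 per child.
P(not type AB, Rh-positive) = 7/8 for one child; (7/8)^3 = 343/512.

343/512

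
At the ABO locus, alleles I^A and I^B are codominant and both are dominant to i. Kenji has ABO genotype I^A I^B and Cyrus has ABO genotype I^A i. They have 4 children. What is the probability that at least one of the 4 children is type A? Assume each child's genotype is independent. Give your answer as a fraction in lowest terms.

15/16

ABO cross I^A I^B × I^A i → 1/2 A, 1/4 B, 1/4 AB.
So P(type A) = 1/2 per child.
P(none) = (1/2)^4 = 1/16; P(at least one) = 1 − 1/16 = 15/16.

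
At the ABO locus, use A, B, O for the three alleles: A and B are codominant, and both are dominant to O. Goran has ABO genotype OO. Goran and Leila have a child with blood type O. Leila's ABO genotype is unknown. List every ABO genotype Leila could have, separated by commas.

AO, BO, OO

For each candidate genotype of Leila, check whether crossing it with OO can produce every observed child phenotype.
  AA → possible child types {A} ✗
  AB → possible child types {A, B} ✗
  AO → possible child types {O, A} ✓
  BB → possible child types {B} ✗
  BO → possible child types {O, B} ✓
  OO → possible child types {O} ✓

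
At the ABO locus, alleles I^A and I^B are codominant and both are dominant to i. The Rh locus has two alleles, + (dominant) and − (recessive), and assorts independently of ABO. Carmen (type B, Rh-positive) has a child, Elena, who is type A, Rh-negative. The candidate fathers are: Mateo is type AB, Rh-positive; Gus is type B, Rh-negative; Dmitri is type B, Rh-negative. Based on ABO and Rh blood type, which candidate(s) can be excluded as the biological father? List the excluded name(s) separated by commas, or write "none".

Gus, Dmitri

A candidate is excluded only if no genotype consistent with his phenotype could produce a type A, Rh-negative child with a type B, Rh-positive mother.
Gus (type B, Rh-): no genotype consistent with that phenotype can produce a type-A Rh- child with a type-B mother.
Dmitri (type B, Rh-): no genotype consistent with that phenotype can produce a type-A Rh- child with a type-B mother.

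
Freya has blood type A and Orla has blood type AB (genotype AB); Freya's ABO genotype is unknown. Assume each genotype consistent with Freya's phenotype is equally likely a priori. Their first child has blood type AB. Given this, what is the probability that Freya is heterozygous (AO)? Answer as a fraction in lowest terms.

1/3

Possible genotypes: Freya ∈ {AA, AO}; Orla ∈ {AB}.
Weight each parental genotype pair by prior × P(type-AB child):
  AA × AB: posterior weight 2/3.
  AO × AB: posterior weight 1/3.
Sum the posterior weight over pairs where Freya is AO: 1/3.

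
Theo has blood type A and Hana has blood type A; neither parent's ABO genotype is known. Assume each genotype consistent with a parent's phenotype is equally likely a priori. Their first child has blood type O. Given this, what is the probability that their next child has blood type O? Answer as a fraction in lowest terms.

Possible genotypes: Theo ∈ {AA, AO}; Hana ∈ {AA, AO}.
Weight each parental genotype pair by prior × P(type-O child):
  AO × AO: posterior weight 1; P(next child type O) = 1/4.
Weighted sum = 1/4.

1/4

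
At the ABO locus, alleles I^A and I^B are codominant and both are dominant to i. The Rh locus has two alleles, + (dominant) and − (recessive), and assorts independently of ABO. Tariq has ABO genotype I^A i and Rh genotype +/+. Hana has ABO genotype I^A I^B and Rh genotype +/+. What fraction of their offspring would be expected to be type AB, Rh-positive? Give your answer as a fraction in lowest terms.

ABO cross I^A i × I^A I^B → offspring phenotypes: 1/2 A, 1/4 B, 1/4 AB.
Rh cross +/+ × +/+ → 1 Rh+.
Independent loci: P(type AB, Rh-positive) = 1/4 × 1 = 1/4.

1/4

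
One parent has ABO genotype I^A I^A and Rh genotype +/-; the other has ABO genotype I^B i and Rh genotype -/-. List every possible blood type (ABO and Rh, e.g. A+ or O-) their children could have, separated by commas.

Gametes from I^A I^A × I^B i give offspring ABO genotypes I^A I^B, I^A i, i.e. phenotypes A, AB.
Rh cross +/- × -/- → phenotypes Rh+, Rh-.
Combining independently: A+, A-, AB+, AB-.

A+, A-, AB+, AB-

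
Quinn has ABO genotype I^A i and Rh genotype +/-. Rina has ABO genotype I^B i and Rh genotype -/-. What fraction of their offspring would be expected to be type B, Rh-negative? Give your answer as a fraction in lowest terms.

1/8

ABO cross I^A i × I^B i → offspring phenotypes: 1/4 O, 1/4 A, 1/4 B, 1/4 AB.
Rh cross +/- × -/- → 1/2 Rh+, 1/2 Rh-.
Independent loci: P(type B, Rh-negative) = 1/4 × 1/2 = 1/8.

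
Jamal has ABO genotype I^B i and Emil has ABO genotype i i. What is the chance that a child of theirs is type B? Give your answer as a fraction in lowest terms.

ABO cross I^B i × i i → offspring phenotypes: 1/2 O, 1/2 B.
So P(type B) = 1/2.

1/2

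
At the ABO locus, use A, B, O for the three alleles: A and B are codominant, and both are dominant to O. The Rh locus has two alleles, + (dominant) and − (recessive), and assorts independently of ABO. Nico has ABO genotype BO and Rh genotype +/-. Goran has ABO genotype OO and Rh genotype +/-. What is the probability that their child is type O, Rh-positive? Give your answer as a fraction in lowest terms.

ABO cross BO × OO → offspring phenotypes: 1/2 O, 1/2 B.
Rh cross +/- × +/- → 3/4 Rh+, 1/4 Rh-.
Independent loci: P(type O, Rh-positive) = 1/2 × 3/4 = 3/8.

3/8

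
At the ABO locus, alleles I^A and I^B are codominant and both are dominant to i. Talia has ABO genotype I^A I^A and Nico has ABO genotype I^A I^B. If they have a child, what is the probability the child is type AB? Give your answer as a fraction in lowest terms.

1/2

ABO cross I^A I^A × I^A I^B → offspring phenotypes: 1/2 A, 1/2 AB.
So P(type AB) = 1/2.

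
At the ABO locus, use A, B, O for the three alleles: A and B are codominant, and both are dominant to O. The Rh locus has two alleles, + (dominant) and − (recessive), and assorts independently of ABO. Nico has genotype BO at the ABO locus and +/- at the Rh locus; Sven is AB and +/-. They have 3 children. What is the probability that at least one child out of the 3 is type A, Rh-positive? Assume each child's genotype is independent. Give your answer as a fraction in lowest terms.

ABO cross BO × AB → 1/4 A, 1/2 B, 1/4 AB.
Rh cross +/- × +/- → 3/4 Rh+, 1/4 Rh-; so P(type A, Rh-positive) = 1/4 × 3/4 = 3/16 per child.
P(none) = (13/16)^3 = 2197/4096; P(at least one) = 1 − 2197/4096 = 1899/4096.

1899/4096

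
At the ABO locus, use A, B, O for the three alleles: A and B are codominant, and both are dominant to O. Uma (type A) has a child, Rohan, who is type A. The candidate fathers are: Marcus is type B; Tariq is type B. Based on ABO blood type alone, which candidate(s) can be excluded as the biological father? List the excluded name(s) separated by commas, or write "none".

A candidate is excluded only if no genotype consistent with his phenotype could produce a type A child with a type A mother.
Every candidate has at least one consistent genotype combination, so none can be excluded.

none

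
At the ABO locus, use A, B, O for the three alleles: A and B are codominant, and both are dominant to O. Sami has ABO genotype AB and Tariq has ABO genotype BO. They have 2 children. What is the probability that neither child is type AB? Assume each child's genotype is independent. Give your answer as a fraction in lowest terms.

ABO cross AB × BO → 1/4 A, 1/2 B, 1/4 AB.
So P(type AB) = 1/4 per child.
P(not type AB) = 3/4 for one child; (3/4)^2 = 9/16.

9/16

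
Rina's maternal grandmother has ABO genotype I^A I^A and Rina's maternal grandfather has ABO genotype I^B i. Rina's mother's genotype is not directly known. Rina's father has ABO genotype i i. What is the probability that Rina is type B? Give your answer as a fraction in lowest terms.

1/4

Rina's mother's ABO genotype from I^A I^A × I^B i: 1/2 I^A I^B, 1/2 I^A i.
Crossing each possibility with the father i i and summing P(type B): 1/2·1/2 + 1/2·0 = 1/4.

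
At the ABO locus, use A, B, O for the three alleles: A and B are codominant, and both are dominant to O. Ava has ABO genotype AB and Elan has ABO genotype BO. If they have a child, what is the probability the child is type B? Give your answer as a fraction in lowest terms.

ABO cross AB × BO → offspring phenotypes: 1/4 A, 1/2 B, 1/4 AB.
So P(type B) = 1/2.

1/2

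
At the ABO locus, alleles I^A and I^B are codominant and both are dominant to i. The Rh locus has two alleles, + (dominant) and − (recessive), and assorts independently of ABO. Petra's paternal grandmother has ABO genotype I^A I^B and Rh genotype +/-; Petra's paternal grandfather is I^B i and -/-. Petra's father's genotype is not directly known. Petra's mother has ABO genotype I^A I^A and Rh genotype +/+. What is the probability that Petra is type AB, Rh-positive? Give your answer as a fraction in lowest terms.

Petra's father's ABO genotype from I^A I^B × I^B i: 1/4 I^A I^B, 1/4 I^A i, 1/4 I^B I^B, 1/4 I^B i.
Crossing each possibility with the mother I^A I^A and summing P(type AB): 1/4·1/2 + 1/4·0 + 1/4·1 + 1/4·1/2 = 1/2.
Similarly for Rh via the father's Rh distribution: P(Rh+) = 1.
Independent loci: 1/2 × 1 = 1/2.

1/2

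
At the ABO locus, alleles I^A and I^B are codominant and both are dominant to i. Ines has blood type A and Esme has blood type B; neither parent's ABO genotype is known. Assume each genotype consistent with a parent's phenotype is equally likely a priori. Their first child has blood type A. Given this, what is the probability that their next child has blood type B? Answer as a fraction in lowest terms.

1/12

Possible genotypes: Ines ∈ {I^A I^A, I^A i}; Esme ∈ {I^B I^B, I^B i}.
Weight each parental genotype pair by prior × P(type-A child):
  I^A I^A × I^B i: posterior weight 2/3; P(next child type B) = 0.
  I^A i × I^B i: posterior weight 1/3; P(next child type B) = 1/4.
Weighted sum = 1/12.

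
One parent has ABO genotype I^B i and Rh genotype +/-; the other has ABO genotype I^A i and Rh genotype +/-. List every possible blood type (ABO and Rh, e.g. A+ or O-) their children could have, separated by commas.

Gametes from I^B i × I^A i give offspring ABO genotypes I^A I^B, I^A i, I^B i, i i, i.e. phenotypes O, A, B, AB.
Rh cross +/- × +/- → phenotypes Rh+, Rh-.
Combining independently: O+, O-, A+, A-, B+, B-, AB+, AB-.

O+, O-, A+, A-, B+, B-, AB+, AB-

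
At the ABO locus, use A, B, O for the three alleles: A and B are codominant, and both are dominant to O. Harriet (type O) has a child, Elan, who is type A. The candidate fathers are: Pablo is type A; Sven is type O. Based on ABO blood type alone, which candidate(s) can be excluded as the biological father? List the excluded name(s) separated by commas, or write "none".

A candidate is excluded only if no genotype consistent with his phenotype could produce a type A child with a type O mother.
Sven (type O): no genotype consistent with that phenotype can produce a type-A child with a type-O mother.

Sven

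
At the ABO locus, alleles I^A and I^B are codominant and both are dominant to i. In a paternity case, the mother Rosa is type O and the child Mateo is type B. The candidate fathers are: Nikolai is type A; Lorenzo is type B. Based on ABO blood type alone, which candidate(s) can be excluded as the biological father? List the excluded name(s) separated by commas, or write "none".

Nikolai

A candidate is excluded only if no genotype consistent with his phenotype could produce a type B child with a type O mother.
Nikolai (type A): no genotype consistent with that phenotype can produce a type-B child with a type-O mother.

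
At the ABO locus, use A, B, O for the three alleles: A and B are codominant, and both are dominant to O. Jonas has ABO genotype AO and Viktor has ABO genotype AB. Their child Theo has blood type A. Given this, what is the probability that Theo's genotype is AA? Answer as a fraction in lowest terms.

Cross AO × AB → 1/4 AA, 1/4 AB, 1/4 AO, 1/4 BO.
Type-A genotypes among offspring: AA (1/4), AO (1/4); total 1/2.
P(AA | type A) = (1/4) / (1/2) = 1/2.

1/2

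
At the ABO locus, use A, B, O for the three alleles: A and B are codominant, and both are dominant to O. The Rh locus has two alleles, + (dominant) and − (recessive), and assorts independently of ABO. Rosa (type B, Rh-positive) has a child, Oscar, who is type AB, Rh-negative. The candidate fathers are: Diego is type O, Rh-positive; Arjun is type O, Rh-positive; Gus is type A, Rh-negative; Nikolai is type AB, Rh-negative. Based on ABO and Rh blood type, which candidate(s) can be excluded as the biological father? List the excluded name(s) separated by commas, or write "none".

Diego, Arjun

A candidate is excluded only if no genotype consistent with his phenotype could produce a type AB, Rh-negative child with a type B, Rh-positive mother.
Diego (type O, Rh+): no genotype consistent with that phenotype can produce a type-AB Rh- child with a type-B mother.
Arjun (type O, Rh+): no genotype consistent with that phenotype can produce a type-AB Rh- child with a type-B mother.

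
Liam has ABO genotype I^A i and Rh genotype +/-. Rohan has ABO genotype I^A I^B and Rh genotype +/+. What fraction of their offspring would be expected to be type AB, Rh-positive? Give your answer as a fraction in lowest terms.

ABO cross I^A i × I^A I^B → offspring phenotypes: 1/2 A, 1/4 B, 1/4 AB.
Rh cross +/- × +/+ → 1 Rh+.
Independent loci: P(type AB, Rh-positive) = 1/4 × 1 = 1/4.

1/4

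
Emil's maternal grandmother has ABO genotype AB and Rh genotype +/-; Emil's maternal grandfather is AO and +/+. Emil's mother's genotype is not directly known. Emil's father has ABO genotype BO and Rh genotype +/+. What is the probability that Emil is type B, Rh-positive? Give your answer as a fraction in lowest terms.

Emil's mother's ABO genotype from AB × AO: 1/4 AA, 1/4 AB, 1/4 AO, 1/4 BO.
Crossing each possibility with the father BO and summing P(type B): 1/4·0 + 1/4·1/2 + 1/4·1/4 + 1/4·3/4 = 3/8.
Similarly for Rh via the mother's Rh distribution: P(Rh+) = 1.
Independent loci: 3/8 × 1 = 3/8.

3/8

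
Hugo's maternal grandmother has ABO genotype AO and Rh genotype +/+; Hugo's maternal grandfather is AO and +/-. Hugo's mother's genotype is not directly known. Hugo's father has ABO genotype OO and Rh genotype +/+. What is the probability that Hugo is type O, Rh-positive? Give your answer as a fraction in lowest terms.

1/2

Hugo's mother's ABO genotype from AO × AO: 1/4 AA, 1/2 AO, 1/4 OO.
Crossing each possibility with the father OO and summing P(type O): 1/4·0 + 1/2·1/2 + 1/4·1 = 1/2.
Similarly for Rh via the mother's Rh distribution: P(Rh+) = 1.
Independent loci: 1/2 × 1 = 1/2.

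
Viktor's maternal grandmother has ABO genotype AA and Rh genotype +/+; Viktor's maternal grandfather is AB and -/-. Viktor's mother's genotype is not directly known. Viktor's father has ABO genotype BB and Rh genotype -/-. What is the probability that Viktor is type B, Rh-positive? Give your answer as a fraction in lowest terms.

1/8

Viktor's mother's ABO genotype from AA × AB: 1/2 AA, 1/2 AB.
Crossing each possibility with the father BB and summing P(type B): 1/2·0 + 1/2·1/2 = 1/4.
Similarly for Rh via the mother's Rh distribution: P(Rh+) = 1/2.
Independent loci: 1/4 × 1/2 = 1/8.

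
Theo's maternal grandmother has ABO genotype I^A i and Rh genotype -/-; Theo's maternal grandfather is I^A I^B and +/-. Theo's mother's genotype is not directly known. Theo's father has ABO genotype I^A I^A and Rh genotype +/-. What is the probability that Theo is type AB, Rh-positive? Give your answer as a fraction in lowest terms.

5/32

Theo's mother's ABO genotype from I^A i × I^A I^B: 1/4 I^A I^A, 1/4 I^A I^B, 1/4 I^A i, 1/4 I^B i.
Crossing each possibility with the father I^A I^A and summing P(type AB): 1/4·0 + 1/4·1/2 + 1/4·0 + 1/4·1/2 = 1/4.
Similarly for Rh via the mother's Rh distribution: P(Rh+) = 5/8.
Independent loci: 1/4 × 5/8 = 5/32.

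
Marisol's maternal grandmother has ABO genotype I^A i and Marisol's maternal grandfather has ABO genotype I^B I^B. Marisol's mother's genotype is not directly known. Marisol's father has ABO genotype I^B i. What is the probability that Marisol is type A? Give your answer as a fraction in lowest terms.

Marisol's mother's ABO genotype from I^A i × I^B I^B: 1/2 I^A I^B, 1/2 I^B i.
Crossing each possibility with the father I^B i and summing P(type A): 1/2·1/4 + 1/2·0 = 1/8.

1/8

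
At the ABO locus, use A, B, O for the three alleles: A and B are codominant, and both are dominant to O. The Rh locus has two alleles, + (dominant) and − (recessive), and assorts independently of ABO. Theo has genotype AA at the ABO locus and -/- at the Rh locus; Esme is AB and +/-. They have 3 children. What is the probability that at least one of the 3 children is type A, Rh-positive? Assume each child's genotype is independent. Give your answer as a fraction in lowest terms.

37/64

ABO cross AA × AB → 1/2 A, 1/2 AB.
Rh cross -/- × +/- → 1/2 Rh+, 1/2 Rh-; so P(type A, Rh-positive) = 1/2 × 1/2 = 1/4 per child.
P(none) = (3/4)^3 = 27/64; P(at least one) = 1 − 27/64 = 37/64.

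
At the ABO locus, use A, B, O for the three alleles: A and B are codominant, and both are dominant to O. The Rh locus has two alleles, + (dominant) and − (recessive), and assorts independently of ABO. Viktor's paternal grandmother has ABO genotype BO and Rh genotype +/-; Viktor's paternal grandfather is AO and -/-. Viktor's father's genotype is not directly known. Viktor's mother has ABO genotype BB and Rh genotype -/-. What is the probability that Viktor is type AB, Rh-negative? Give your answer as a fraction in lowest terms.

3/16

Viktor's father's ABO genotype from BO × AO: 1/4 AB, 1/4 AO, 1/4 BO, 1/4 OO.
Crossing each possibility with the mother BB and summing P(type AB): 1/4·1/2 + 1/4·1/2 + 1/4·0 + 1/4·0 = 1/4.
Similarly for Rh via the father's Rh distribution: P(Rh-) = 3/4.
Independent loci: 1/4 × 3/4 = 3/16.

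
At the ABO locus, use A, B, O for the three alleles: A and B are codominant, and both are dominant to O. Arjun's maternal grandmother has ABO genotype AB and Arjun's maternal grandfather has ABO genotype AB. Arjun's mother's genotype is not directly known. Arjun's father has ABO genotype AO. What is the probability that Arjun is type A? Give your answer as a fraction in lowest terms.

Arjun's mother's ABO genotype from AB × AB: 1/4 AA, 1/2 AB, 1/4 BB.
Crossing each possibility with the father AO and summing P(type A): 1/4·1 + 1/2·1/2 + 1/4·0 = 1/2.

1/2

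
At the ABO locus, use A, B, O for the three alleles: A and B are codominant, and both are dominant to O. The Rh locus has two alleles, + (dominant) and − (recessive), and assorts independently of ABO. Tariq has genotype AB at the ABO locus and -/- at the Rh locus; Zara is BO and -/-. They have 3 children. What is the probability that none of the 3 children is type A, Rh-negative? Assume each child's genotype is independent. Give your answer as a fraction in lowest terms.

ABO cross AB × BO → 1/4 A, 1/2 B, 1/4 AB.
Rh cross -/- × -/- → 1 Rh-; so P(type A, Rh-negative) = 1/4 × 1 = 1/4 per child.
P(not type A, Rh-negative) = 3/4 for one child; (3/4)^3 = 27/64.

27/64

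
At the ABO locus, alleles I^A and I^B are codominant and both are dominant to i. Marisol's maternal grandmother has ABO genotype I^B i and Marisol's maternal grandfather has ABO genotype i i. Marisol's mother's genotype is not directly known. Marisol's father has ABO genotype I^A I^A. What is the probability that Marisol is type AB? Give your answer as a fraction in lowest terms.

Marisol's mother's ABO genotype from I^B i × i i: 1/2 I^B i, 1/2 i i.
Crossing each possibility with the father I^A I^A and summing P(type AB): 1/2·1/2 + 1/2·0 = 1/4.

1/4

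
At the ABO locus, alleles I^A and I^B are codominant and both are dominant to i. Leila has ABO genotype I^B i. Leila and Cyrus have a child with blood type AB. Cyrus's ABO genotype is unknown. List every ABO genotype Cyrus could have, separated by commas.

For each candidate genotype of Cyrus, check whether crossing it with I^B i can produce every observed child phenotype.
  I^A I^A → possible child types {A, AB} ✓
  I^A I^B → possible child types {A, B, AB} ✓
  I^A i → possible child types {O, A, B, AB} ✓
  I^B I^B → possible child types {B} ✗
  I^B i → possible child types {O, B} ✗
  i i → possible child types {O, B} ✗

I^A I^A, I^A I^B, I^A i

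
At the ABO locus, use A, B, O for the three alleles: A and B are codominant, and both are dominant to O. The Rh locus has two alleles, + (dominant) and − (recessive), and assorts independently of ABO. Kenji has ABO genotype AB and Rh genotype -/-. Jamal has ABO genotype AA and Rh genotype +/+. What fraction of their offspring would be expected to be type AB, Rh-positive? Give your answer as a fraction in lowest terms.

ABO cross AB × AA → offspring phenotypes: 1/2 A, 1/2 AB.
Rh cross -/- × +/+ → 1 Rh+.
Independent loci: P(type AB, Rh-positive) = 1/2 × 1 = 1/2.

1/2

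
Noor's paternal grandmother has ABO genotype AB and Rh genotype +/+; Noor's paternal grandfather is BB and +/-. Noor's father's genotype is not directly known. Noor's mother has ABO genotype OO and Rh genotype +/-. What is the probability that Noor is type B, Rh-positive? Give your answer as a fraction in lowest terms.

Noor's father's ABO genotype from AB × BB: 1/2 AB, 1/2 BB.
Crossing each possibility with the mother OO and summing P(type B): 1/2·1/2 + 1/2·1 = 3/4.
Similarly for Rh via the father's Rh distribution: P(Rh+) = 7/8.
Independent loci: 3/4 × 7/8 = 21/32.

21/32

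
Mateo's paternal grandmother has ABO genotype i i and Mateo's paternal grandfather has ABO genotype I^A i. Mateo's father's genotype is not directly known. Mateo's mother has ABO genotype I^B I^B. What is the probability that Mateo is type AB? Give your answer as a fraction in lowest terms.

1/4

Mateo's father's ABO genotype from i i × I^A i: 1/2 I^A i, 1/2 i i.
Crossing each possibility with the mother I^B I^B and summing P(type AB): 1/2·1/2 + 1/2·0 = 1/4.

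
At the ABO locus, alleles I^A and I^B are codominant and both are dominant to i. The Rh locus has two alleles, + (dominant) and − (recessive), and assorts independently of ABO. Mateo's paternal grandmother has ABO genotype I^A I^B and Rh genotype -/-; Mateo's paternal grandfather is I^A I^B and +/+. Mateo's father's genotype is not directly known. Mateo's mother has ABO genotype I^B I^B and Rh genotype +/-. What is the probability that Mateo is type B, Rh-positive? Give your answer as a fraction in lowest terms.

Mateo's father's ABO genotype from I^A I^B × I^A I^B: 1/4 I^A I^A, 1/2 I^A I^B, 1/4 I^B I^B.
Crossing each possibility with the mother I^B I^B and summing P(type B): 1/4·0 + 1/2·1/2 + 1/4·1 = 1/2.
Similarly for Rh via the father's Rh distribution: P(Rh+) = 3/4.
Independent loci: 1/2 × 3/4 = 3/8.

3/8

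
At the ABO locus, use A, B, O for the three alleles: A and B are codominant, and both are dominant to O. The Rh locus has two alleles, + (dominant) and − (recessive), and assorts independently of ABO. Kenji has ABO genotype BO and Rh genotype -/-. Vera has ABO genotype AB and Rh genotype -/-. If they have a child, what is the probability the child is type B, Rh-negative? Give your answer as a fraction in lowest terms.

1/2

ABO cross BO × AB → offspring phenotypes: 1/4 A, 1/2 B, 1/4 AB.
Rh cross -/- × -/- → 1 Rh-.
Independent loci: P(type B, Rh-negative) = 1/2 × 1 = 1/2.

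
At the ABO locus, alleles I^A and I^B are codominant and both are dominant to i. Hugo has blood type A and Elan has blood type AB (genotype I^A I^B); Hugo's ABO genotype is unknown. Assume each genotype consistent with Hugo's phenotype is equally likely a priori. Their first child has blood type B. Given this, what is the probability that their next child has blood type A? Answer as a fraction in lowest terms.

1/2

Possible genotypes: Hugo ∈ {I^A I^A, I^A i}; Elan ∈ {I^A I^B}.
Weight each parental genotype pair by prior × P(type-B child):
  I^A i × I^A I^B: posterior weight 1; P(next child type A) = 1/2.
Weighted sum = 1/2.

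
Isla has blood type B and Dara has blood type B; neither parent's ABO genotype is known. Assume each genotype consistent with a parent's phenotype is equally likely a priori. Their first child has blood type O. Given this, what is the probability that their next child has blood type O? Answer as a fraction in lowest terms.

Possible genotypes: Isla ∈ {BB, BO}; Dara ∈ {BB, BO}.
Weight each parental genotype pair by prior × P(type-O child):
  BO × BO: posterior weight 1; P(next child type O) = 1/4.
Weighted sum = 1/4.

1/4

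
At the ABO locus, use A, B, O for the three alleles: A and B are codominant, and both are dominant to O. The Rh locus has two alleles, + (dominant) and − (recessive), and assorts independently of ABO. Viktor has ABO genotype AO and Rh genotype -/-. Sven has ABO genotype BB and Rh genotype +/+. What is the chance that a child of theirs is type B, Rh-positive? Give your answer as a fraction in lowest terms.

1/2

ABO cross AO × BB → offspring phenotypes: 1/2 B, 1/2 AB.
Rh cross -/- × +/+ → 1 Rh+.
Independent loci: P(type B, Rh-positive) = 1/2 × 1 = 1/2.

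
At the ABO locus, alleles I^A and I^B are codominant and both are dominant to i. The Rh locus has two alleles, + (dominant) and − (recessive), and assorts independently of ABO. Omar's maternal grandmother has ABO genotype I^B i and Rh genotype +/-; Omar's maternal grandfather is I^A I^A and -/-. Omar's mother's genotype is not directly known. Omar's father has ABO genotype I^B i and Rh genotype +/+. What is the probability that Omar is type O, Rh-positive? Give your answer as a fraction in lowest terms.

Omar's mother's ABO genotype from I^B i × I^A I^A: 1/2 I^A I^B, 1/2 I^A i.
Crossing each possibility with the father I^B i and summing P(type O): 1/2·0 + 1/2·1/4 = 1/8.
Similarly for Rh via the mother's Rh distribution: P(Rh+) = 1.
Independent loci: 1/8 × 1 = 1/8.

1/8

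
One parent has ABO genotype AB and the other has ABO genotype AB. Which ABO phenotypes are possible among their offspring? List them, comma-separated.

A, B, AB

Gametes from AB × AB give offspring ABO genotypes AA, AB, BB, i.e. phenotypes A, B, AB.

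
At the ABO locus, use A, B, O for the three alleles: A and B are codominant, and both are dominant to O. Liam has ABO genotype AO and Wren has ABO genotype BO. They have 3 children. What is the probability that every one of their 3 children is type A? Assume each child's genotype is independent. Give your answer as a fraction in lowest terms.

ABO cross AO × BO → 1/4 O, 1/4 A, 1/4 B, 1/4 AB.
So P(type A) = 1/4 per child.
All 3 independent: (1/4)^3 = 1/64.

1/64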